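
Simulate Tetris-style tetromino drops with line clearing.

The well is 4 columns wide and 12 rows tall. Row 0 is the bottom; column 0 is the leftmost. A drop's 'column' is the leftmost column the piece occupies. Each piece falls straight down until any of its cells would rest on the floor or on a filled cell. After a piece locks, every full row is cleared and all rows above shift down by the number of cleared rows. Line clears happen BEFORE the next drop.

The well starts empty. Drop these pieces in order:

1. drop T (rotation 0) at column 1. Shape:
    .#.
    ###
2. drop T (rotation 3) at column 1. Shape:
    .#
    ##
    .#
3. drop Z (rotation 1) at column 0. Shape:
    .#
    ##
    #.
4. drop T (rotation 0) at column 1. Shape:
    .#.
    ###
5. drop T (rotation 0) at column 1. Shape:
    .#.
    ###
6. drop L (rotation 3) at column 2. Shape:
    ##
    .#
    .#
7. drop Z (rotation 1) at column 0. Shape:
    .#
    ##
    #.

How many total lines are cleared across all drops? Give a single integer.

Answer: 2

Derivation:
Drop 1: T rot0 at col 1 lands with bottom-row=0; cleared 0 line(s) (total 0); column heights now [0 1 2 1], max=2
Drop 2: T rot3 at col 1 lands with bottom-row=2; cleared 0 line(s) (total 0); column heights now [0 4 5 1], max=5
Drop 3: Z rot1 at col 0 lands with bottom-row=3; cleared 0 line(s) (total 0); column heights now [5 6 5 1], max=6
Drop 4: T rot0 at col 1 lands with bottom-row=6; cleared 0 line(s) (total 0); column heights now [5 7 8 7], max=8
Drop 5: T rot0 at col 1 lands with bottom-row=8; cleared 0 line(s) (total 0); column heights now [5 9 10 9], max=10
Drop 6: L rot3 at col 2 lands with bottom-row=9; cleared 0 line(s) (total 0); column heights now [5 9 12 12], max=12
Drop 7: Z rot1 at col 0 lands with bottom-row=8; cleared 2 line(s) (total 2); column heights now [5 9 10 10], max=10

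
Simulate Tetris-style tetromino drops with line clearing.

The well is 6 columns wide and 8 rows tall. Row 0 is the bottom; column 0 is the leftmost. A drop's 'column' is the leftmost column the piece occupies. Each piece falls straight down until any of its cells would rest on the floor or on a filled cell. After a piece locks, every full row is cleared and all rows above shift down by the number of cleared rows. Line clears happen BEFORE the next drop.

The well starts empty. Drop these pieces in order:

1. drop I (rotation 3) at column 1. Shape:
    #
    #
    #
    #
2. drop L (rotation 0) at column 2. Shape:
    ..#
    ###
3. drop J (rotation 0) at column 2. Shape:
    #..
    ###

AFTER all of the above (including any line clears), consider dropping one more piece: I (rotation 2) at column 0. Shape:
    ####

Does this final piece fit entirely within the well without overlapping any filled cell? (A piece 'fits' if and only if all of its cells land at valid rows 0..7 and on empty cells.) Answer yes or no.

Drop 1: I rot3 at col 1 lands with bottom-row=0; cleared 0 line(s) (total 0); column heights now [0 4 0 0 0 0], max=4
Drop 2: L rot0 at col 2 lands with bottom-row=0; cleared 0 line(s) (total 0); column heights now [0 4 1 1 2 0], max=4
Drop 3: J rot0 at col 2 lands with bottom-row=2; cleared 0 line(s) (total 0); column heights now [0 4 4 3 3 0], max=4
Test piece I rot2 at col 0 (width 4): heights before test = [0 4 4 3 3 0]; fits = True

Answer: yes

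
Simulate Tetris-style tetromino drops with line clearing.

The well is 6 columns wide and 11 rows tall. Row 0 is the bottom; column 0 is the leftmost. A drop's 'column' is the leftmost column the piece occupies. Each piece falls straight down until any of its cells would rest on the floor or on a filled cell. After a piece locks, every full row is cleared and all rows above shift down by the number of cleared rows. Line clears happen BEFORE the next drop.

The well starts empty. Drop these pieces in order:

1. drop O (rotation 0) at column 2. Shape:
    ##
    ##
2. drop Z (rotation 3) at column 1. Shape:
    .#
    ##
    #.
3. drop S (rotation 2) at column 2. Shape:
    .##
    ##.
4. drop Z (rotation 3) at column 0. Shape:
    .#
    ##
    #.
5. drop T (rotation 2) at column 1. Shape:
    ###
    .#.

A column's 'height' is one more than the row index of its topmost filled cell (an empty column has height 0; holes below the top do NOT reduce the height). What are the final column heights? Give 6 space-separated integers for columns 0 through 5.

Answer: 4 7 7 7 6 0

Derivation:
Drop 1: O rot0 at col 2 lands with bottom-row=0; cleared 0 line(s) (total 0); column heights now [0 0 2 2 0 0], max=2
Drop 2: Z rot3 at col 1 lands with bottom-row=1; cleared 0 line(s) (total 0); column heights now [0 3 4 2 0 0], max=4
Drop 3: S rot2 at col 2 lands with bottom-row=4; cleared 0 line(s) (total 0); column heights now [0 3 5 6 6 0], max=6
Drop 4: Z rot3 at col 0 lands with bottom-row=2; cleared 0 line(s) (total 0); column heights now [4 5 5 6 6 0], max=6
Drop 5: T rot2 at col 1 lands with bottom-row=5; cleared 0 line(s) (total 0); column heights now [4 7 7 7 6 0], max=7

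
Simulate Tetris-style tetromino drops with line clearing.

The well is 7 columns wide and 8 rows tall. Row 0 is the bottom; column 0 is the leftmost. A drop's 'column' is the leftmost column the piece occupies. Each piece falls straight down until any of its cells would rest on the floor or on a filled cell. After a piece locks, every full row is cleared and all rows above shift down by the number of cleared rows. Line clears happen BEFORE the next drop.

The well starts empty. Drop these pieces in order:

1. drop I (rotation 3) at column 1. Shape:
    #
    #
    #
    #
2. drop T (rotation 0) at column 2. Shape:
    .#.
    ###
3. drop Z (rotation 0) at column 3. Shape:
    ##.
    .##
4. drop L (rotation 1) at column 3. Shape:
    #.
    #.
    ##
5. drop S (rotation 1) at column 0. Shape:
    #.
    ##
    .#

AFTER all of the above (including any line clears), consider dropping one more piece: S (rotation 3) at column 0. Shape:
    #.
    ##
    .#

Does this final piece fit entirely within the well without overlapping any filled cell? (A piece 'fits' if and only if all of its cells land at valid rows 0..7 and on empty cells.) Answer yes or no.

Answer: no

Derivation:
Drop 1: I rot3 at col 1 lands with bottom-row=0; cleared 0 line(s) (total 0); column heights now [0 4 0 0 0 0 0], max=4
Drop 2: T rot0 at col 2 lands with bottom-row=0; cleared 0 line(s) (total 0); column heights now [0 4 1 2 1 0 0], max=4
Drop 3: Z rot0 at col 3 lands with bottom-row=1; cleared 0 line(s) (total 0); column heights now [0 4 1 3 3 2 0], max=4
Drop 4: L rot1 at col 3 lands with bottom-row=3; cleared 0 line(s) (total 0); column heights now [0 4 1 6 4 2 0], max=6
Drop 5: S rot1 at col 0 lands with bottom-row=4; cleared 0 line(s) (total 0); column heights now [7 6 1 6 4 2 0], max=7
Test piece S rot3 at col 0 (width 2): heights before test = [7 6 1 6 4 2 0]; fits = False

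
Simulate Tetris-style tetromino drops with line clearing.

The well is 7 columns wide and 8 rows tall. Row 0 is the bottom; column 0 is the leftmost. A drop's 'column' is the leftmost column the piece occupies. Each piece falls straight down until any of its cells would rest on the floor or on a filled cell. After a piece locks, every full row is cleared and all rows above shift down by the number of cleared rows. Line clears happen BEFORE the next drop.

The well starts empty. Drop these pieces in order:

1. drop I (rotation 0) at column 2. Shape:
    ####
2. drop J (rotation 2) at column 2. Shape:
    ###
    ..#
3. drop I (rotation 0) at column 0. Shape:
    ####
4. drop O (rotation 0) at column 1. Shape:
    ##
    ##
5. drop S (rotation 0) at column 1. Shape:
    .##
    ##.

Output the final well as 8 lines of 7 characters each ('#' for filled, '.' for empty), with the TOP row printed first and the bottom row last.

Drop 1: I rot0 at col 2 lands with bottom-row=0; cleared 0 line(s) (total 0); column heights now [0 0 1 1 1 1 0], max=1
Drop 2: J rot2 at col 2 lands with bottom-row=1; cleared 0 line(s) (total 0); column heights now [0 0 3 3 3 1 0], max=3
Drop 3: I rot0 at col 0 lands with bottom-row=3; cleared 0 line(s) (total 0); column heights now [4 4 4 4 3 1 0], max=4
Drop 4: O rot0 at col 1 lands with bottom-row=4; cleared 0 line(s) (total 0); column heights now [4 6 6 4 3 1 0], max=6
Drop 5: S rot0 at col 1 lands with bottom-row=6; cleared 0 line(s) (total 0); column heights now [4 7 8 8 3 1 0], max=8

Answer: ..##...
.##....
.##....
.##....
####...
..###..
....#..
..####.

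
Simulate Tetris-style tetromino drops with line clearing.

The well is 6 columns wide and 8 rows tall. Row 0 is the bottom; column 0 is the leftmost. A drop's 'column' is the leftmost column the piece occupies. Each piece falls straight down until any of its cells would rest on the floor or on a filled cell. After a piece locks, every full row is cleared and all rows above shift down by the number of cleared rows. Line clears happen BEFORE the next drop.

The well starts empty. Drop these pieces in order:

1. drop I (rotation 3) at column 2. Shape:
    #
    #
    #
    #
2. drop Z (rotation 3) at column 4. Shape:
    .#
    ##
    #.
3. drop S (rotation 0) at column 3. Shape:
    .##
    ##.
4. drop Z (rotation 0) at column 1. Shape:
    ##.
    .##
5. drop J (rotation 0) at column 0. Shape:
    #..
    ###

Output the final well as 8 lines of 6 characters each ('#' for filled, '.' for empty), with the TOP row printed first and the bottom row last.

Drop 1: I rot3 at col 2 lands with bottom-row=0; cleared 0 line(s) (total 0); column heights now [0 0 4 0 0 0], max=4
Drop 2: Z rot3 at col 4 lands with bottom-row=0; cleared 0 line(s) (total 0); column heights now [0 0 4 0 2 3], max=4
Drop 3: S rot0 at col 3 lands with bottom-row=2; cleared 0 line(s) (total 0); column heights now [0 0 4 3 4 4], max=4
Drop 4: Z rot0 at col 1 lands with bottom-row=4; cleared 0 line(s) (total 0); column heights now [0 6 6 5 4 4], max=6
Drop 5: J rot0 at col 0 lands with bottom-row=6; cleared 0 line(s) (total 0); column heights now [8 7 7 5 4 4], max=8

Answer: #.....
###...
.##...
..##..
..#.##
..####
..#.##
..#.#.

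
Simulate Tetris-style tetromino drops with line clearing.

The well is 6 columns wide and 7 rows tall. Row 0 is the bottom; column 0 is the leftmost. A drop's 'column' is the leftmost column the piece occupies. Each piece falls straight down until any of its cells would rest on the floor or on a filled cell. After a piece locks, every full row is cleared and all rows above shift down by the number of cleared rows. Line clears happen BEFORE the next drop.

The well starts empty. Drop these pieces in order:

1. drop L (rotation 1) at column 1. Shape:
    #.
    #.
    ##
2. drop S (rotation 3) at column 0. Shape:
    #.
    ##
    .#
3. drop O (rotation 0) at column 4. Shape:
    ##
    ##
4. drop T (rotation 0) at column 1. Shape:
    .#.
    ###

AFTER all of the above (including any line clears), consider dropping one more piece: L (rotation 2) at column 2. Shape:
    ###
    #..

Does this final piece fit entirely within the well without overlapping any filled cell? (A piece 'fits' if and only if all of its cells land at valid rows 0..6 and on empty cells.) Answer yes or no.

Answer: no

Derivation:
Drop 1: L rot1 at col 1 lands with bottom-row=0; cleared 0 line(s) (total 0); column heights now [0 3 1 0 0 0], max=3
Drop 2: S rot3 at col 0 lands with bottom-row=3; cleared 0 line(s) (total 0); column heights now [6 5 1 0 0 0], max=6
Drop 3: O rot0 at col 4 lands with bottom-row=0; cleared 0 line(s) (total 0); column heights now [6 5 1 0 2 2], max=6
Drop 4: T rot0 at col 1 lands with bottom-row=5; cleared 0 line(s) (total 0); column heights now [6 6 7 6 2 2], max=7
Test piece L rot2 at col 2 (width 3): heights before test = [6 6 7 6 2 2]; fits = False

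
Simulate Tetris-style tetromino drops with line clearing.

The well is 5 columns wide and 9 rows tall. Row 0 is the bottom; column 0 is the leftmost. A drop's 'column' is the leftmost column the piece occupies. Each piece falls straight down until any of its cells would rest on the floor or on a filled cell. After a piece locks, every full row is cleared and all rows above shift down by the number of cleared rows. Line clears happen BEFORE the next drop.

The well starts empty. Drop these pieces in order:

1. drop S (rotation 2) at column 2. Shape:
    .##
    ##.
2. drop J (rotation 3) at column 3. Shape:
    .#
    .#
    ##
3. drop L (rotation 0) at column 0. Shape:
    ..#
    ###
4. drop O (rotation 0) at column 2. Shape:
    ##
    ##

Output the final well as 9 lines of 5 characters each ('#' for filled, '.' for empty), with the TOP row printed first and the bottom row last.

Answer: .....
.....
.....
.....
.....
..###
..###
..###
..##.

Derivation:
Drop 1: S rot2 at col 2 lands with bottom-row=0; cleared 0 line(s) (total 0); column heights now [0 0 1 2 2], max=2
Drop 2: J rot3 at col 3 lands with bottom-row=2; cleared 0 line(s) (total 0); column heights now [0 0 1 3 5], max=5
Drop 3: L rot0 at col 0 lands with bottom-row=1; cleared 1 line(s) (total 1); column heights now [0 0 2 2 4], max=4
Drop 4: O rot0 at col 2 lands with bottom-row=2; cleared 0 line(s) (total 1); column heights now [0 0 4 4 4], max=4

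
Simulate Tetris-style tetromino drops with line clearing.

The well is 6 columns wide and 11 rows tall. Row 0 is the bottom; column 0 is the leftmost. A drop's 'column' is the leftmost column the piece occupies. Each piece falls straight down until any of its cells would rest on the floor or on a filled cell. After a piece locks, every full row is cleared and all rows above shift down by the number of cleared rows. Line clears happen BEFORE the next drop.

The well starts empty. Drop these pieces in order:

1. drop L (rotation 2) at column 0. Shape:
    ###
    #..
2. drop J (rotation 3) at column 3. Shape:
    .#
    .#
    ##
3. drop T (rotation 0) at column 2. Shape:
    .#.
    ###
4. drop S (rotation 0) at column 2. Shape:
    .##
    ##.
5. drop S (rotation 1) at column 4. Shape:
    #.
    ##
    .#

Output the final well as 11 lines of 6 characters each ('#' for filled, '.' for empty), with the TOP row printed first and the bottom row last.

Drop 1: L rot2 at col 0 lands with bottom-row=0; cleared 0 line(s) (total 0); column heights now [2 2 2 0 0 0], max=2
Drop 2: J rot3 at col 3 lands with bottom-row=0; cleared 0 line(s) (total 0); column heights now [2 2 2 1 3 0], max=3
Drop 3: T rot0 at col 2 lands with bottom-row=3; cleared 0 line(s) (total 0); column heights now [2 2 4 5 4 0], max=5
Drop 4: S rot0 at col 2 lands with bottom-row=5; cleared 0 line(s) (total 0); column heights now [2 2 6 7 7 0], max=7
Drop 5: S rot1 at col 4 lands with bottom-row=6; cleared 0 line(s) (total 0); column heights now [2 2 6 7 9 8], max=9

Answer: ......
......
....#.
....##
...###
..##..
...#..
..###.
....#.
###.#.
#..##.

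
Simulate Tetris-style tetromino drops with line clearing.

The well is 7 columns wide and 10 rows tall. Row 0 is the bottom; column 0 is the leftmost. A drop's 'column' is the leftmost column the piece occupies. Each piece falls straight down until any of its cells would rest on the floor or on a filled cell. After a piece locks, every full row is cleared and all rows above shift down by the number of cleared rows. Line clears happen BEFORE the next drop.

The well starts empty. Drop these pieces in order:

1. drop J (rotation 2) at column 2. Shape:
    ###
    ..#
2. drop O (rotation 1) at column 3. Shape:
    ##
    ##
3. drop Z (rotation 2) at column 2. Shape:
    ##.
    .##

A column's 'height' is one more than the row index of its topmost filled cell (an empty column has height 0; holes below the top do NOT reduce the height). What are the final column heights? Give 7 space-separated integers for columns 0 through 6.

Drop 1: J rot2 at col 2 lands with bottom-row=0; cleared 0 line(s) (total 0); column heights now [0 0 2 2 2 0 0], max=2
Drop 2: O rot1 at col 3 lands with bottom-row=2; cleared 0 line(s) (total 0); column heights now [0 0 2 4 4 0 0], max=4
Drop 3: Z rot2 at col 2 lands with bottom-row=4; cleared 0 line(s) (total 0); column heights now [0 0 6 6 5 0 0], max=6

Answer: 0 0 6 6 5 0 0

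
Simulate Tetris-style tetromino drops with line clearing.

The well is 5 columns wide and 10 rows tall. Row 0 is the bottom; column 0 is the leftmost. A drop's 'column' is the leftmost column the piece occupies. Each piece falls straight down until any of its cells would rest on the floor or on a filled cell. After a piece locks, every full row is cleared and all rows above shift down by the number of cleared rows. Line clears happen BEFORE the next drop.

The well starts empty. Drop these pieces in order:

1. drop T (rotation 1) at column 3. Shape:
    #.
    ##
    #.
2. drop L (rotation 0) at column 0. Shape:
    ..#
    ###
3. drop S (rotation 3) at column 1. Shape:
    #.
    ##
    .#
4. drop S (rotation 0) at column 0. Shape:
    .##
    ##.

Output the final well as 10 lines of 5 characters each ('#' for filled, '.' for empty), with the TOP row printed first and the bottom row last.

Answer: .....
.....
.....
.##..
##...
.#...
.##..
..##.
..###
####.

Derivation:
Drop 1: T rot1 at col 3 lands with bottom-row=0; cleared 0 line(s) (total 0); column heights now [0 0 0 3 2], max=3
Drop 2: L rot0 at col 0 lands with bottom-row=0; cleared 0 line(s) (total 0); column heights now [1 1 2 3 2], max=3
Drop 3: S rot3 at col 1 lands with bottom-row=2; cleared 0 line(s) (total 0); column heights now [1 5 4 3 2], max=5
Drop 4: S rot0 at col 0 lands with bottom-row=5; cleared 0 line(s) (total 0); column heights now [6 7 7 3 2], max=7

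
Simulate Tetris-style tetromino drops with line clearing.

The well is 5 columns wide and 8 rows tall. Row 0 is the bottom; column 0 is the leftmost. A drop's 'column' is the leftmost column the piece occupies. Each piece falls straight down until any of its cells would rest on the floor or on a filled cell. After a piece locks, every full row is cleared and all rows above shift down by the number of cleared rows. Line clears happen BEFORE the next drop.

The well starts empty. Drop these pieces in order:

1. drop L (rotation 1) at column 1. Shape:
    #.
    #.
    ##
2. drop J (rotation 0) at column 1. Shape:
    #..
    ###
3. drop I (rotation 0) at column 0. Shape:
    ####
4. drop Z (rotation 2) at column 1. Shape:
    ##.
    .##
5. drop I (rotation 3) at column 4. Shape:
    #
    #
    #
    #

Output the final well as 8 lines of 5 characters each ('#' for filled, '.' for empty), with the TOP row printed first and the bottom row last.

Answer: .##..
..##.
####.
.#...
.####
.#..#
.#..#
.##.#

Derivation:
Drop 1: L rot1 at col 1 lands with bottom-row=0; cleared 0 line(s) (total 0); column heights now [0 3 1 0 0], max=3
Drop 2: J rot0 at col 1 lands with bottom-row=3; cleared 0 line(s) (total 0); column heights now [0 5 4 4 0], max=5
Drop 3: I rot0 at col 0 lands with bottom-row=5; cleared 0 line(s) (total 0); column heights now [6 6 6 6 0], max=6
Drop 4: Z rot2 at col 1 lands with bottom-row=6; cleared 0 line(s) (total 0); column heights now [6 8 8 7 0], max=8
Drop 5: I rot3 at col 4 lands with bottom-row=0; cleared 0 line(s) (total 0); column heights now [6 8 8 7 4], max=8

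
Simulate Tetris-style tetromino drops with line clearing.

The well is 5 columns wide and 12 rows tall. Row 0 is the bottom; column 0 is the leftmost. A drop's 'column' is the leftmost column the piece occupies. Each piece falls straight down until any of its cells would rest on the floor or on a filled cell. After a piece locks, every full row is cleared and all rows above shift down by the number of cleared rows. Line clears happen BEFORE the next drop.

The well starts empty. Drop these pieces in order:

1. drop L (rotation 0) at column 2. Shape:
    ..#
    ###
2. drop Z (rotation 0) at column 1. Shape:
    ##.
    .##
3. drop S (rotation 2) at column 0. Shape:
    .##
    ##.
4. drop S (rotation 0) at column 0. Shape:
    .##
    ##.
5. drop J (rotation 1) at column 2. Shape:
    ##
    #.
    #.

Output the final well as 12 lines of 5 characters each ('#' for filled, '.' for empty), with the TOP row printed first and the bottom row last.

Drop 1: L rot0 at col 2 lands with bottom-row=0; cleared 0 line(s) (total 0); column heights now [0 0 1 1 2], max=2
Drop 2: Z rot0 at col 1 lands with bottom-row=1; cleared 0 line(s) (total 0); column heights now [0 3 3 2 2], max=3
Drop 3: S rot2 at col 0 lands with bottom-row=3; cleared 0 line(s) (total 0); column heights now [4 5 5 2 2], max=5
Drop 4: S rot0 at col 0 lands with bottom-row=5; cleared 0 line(s) (total 0); column heights now [6 7 7 2 2], max=7
Drop 5: J rot1 at col 2 lands with bottom-row=7; cleared 0 line(s) (total 0); column heights now [6 7 10 10 2], max=10

Answer: .....
.....
..##.
..#..
..#..
.##..
##...
.##..
##...
.##..
..###
..###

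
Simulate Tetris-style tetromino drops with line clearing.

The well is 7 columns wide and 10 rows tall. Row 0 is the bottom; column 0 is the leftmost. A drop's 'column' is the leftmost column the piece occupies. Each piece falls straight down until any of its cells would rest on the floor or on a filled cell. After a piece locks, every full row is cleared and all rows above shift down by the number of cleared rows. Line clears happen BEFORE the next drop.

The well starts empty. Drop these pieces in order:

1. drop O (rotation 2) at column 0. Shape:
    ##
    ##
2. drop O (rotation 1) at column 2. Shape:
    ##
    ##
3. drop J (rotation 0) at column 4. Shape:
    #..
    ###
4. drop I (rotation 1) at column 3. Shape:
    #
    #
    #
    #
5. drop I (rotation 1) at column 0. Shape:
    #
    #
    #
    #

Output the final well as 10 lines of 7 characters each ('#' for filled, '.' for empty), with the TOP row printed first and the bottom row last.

Answer: .......
.......
.......
.......
.......
#..#...
#..#...
#..#...
#..#...
#####..

Derivation:
Drop 1: O rot2 at col 0 lands with bottom-row=0; cleared 0 line(s) (total 0); column heights now [2 2 0 0 0 0 0], max=2
Drop 2: O rot1 at col 2 lands with bottom-row=0; cleared 0 line(s) (total 0); column heights now [2 2 2 2 0 0 0], max=2
Drop 3: J rot0 at col 4 lands with bottom-row=0; cleared 1 line(s) (total 1); column heights now [1 1 1 1 1 0 0], max=1
Drop 4: I rot1 at col 3 lands with bottom-row=1; cleared 0 line(s) (total 1); column heights now [1 1 1 5 1 0 0], max=5
Drop 5: I rot1 at col 0 lands with bottom-row=1; cleared 0 line(s) (total 1); column heights now [5 1 1 5 1 0 0], max=5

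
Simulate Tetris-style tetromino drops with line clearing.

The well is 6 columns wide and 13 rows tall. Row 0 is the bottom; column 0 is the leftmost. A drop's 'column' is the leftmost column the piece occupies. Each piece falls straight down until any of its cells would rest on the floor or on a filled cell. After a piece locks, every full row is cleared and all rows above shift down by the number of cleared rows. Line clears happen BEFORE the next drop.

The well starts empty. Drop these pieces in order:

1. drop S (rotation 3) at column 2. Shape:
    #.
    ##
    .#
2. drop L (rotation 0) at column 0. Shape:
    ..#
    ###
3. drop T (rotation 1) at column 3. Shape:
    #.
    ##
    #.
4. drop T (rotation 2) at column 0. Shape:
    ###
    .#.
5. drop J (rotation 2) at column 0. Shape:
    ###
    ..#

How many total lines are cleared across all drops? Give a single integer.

Drop 1: S rot3 at col 2 lands with bottom-row=0; cleared 0 line(s) (total 0); column heights now [0 0 3 2 0 0], max=3
Drop 2: L rot0 at col 0 lands with bottom-row=3; cleared 0 line(s) (total 0); column heights now [4 4 5 2 0 0], max=5
Drop 3: T rot1 at col 3 lands with bottom-row=2; cleared 0 line(s) (total 0); column heights now [4 4 5 5 4 0], max=5
Drop 4: T rot2 at col 0 lands with bottom-row=4; cleared 0 line(s) (total 0); column heights now [6 6 6 5 4 0], max=6
Drop 5: J rot2 at col 0 lands with bottom-row=6; cleared 0 line(s) (total 0); column heights now [8 8 8 5 4 0], max=8

Answer: 0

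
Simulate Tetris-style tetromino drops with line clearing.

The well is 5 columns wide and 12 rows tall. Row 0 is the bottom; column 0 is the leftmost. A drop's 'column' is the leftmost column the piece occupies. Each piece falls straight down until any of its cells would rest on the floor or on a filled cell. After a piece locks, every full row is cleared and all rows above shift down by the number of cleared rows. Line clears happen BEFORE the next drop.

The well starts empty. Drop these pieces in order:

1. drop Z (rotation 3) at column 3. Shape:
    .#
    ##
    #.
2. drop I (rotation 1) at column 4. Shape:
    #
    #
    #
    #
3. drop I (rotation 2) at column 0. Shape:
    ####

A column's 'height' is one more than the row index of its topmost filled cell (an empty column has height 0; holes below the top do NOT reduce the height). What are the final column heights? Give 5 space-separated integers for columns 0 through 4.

Answer: 0 0 0 2 6

Derivation:
Drop 1: Z rot3 at col 3 lands with bottom-row=0; cleared 0 line(s) (total 0); column heights now [0 0 0 2 3], max=3
Drop 2: I rot1 at col 4 lands with bottom-row=3; cleared 0 line(s) (total 0); column heights now [0 0 0 2 7], max=7
Drop 3: I rot2 at col 0 lands with bottom-row=2; cleared 1 line(s) (total 1); column heights now [0 0 0 2 6], max=6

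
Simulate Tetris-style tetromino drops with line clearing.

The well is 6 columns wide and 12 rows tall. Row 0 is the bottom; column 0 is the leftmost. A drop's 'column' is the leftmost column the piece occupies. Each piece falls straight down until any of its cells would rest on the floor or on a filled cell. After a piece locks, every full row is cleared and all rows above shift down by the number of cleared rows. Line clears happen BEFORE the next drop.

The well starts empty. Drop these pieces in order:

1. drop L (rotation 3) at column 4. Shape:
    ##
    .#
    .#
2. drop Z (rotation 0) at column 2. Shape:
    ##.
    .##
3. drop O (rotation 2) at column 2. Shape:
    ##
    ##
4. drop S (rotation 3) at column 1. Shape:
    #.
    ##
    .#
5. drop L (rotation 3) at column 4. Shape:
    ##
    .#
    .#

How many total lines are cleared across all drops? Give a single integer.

Drop 1: L rot3 at col 4 lands with bottom-row=0; cleared 0 line(s) (total 0); column heights now [0 0 0 0 3 3], max=3
Drop 2: Z rot0 at col 2 lands with bottom-row=3; cleared 0 line(s) (total 0); column heights now [0 0 5 5 4 3], max=5
Drop 3: O rot2 at col 2 lands with bottom-row=5; cleared 0 line(s) (total 0); column heights now [0 0 7 7 4 3], max=7
Drop 4: S rot3 at col 1 lands with bottom-row=7; cleared 0 line(s) (total 0); column heights now [0 10 9 7 4 3], max=10
Drop 5: L rot3 at col 4 lands with bottom-row=3; cleared 0 line(s) (total 0); column heights now [0 10 9 7 6 6], max=10

Answer: 0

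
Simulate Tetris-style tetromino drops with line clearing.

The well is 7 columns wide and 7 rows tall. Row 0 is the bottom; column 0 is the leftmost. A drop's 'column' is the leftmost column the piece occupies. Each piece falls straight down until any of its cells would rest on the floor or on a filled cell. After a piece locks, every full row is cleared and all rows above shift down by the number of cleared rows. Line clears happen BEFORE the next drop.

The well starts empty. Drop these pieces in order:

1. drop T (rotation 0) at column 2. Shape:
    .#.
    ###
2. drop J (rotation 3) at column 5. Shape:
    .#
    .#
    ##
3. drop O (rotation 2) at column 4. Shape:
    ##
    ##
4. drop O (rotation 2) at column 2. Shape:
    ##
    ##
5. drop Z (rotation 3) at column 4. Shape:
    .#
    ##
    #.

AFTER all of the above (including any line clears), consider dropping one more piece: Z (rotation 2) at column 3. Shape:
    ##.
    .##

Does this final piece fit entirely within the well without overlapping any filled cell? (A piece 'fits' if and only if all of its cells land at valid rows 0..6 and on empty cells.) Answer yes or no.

Drop 1: T rot0 at col 2 lands with bottom-row=0; cleared 0 line(s) (total 0); column heights now [0 0 1 2 1 0 0], max=2
Drop 2: J rot3 at col 5 lands with bottom-row=0; cleared 0 line(s) (total 0); column heights now [0 0 1 2 1 1 3], max=3
Drop 3: O rot2 at col 4 lands with bottom-row=1; cleared 0 line(s) (total 0); column heights now [0 0 1 2 3 3 3], max=3
Drop 4: O rot2 at col 2 lands with bottom-row=2; cleared 0 line(s) (total 0); column heights now [0 0 4 4 3 3 3], max=4
Drop 5: Z rot3 at col 4 lands with bottom-row=3; cleared 0 line(s) (total 0); column heights now [0 0 4 4 5 6 3], max=6
Test piece Z rot2 at col 3 (width 3): heights before test = [0 0 4 4 5 6 3]; fits = False

Answer: no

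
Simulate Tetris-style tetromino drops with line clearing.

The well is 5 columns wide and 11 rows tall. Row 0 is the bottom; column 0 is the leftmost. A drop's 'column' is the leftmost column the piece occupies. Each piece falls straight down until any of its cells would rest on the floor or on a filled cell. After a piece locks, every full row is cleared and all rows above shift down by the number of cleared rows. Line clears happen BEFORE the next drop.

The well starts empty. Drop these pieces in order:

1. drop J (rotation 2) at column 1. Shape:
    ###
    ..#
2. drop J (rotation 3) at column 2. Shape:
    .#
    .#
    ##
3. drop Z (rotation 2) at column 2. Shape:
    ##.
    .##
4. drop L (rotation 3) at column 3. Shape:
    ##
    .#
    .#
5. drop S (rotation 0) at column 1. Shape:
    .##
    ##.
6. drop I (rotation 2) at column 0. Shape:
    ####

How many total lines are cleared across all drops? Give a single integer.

Answer: 0

Derivation:
Drop 1: J rot2 at col 1 lands with bottom-row=0; cleared 0 line(s) (total 0); column heights now [0 2 2 2 0], max=2
Drop 2: J rot3 at col 2 lands with bottom-row=2; cleared 0 line(s) (total 0); column heights now [0 2 3 5 0], max=5
Drop 3: Z rot2 at col 2 lands with bottom-row=5; cleared 0 line(s) (total 0); column heights now [0 2 7 7 6], max=7
Drop 4: L rot3 at col 3 lands with bottom-row=6; cleared 0 line(s) (total 0); column heights now [0 2 7 9 9], max=9
Drop 5: S rot0 at col 1 lands with bottom-row=8; cleared 0 line(s) (total 0); column heights now [0 9 10 10 9], max=10
Drop 6: I rot2 at col 0 lands with bottom-row=10; cleared 0 line(s) (total 0); column heights now [11 11 11 11 9], max=11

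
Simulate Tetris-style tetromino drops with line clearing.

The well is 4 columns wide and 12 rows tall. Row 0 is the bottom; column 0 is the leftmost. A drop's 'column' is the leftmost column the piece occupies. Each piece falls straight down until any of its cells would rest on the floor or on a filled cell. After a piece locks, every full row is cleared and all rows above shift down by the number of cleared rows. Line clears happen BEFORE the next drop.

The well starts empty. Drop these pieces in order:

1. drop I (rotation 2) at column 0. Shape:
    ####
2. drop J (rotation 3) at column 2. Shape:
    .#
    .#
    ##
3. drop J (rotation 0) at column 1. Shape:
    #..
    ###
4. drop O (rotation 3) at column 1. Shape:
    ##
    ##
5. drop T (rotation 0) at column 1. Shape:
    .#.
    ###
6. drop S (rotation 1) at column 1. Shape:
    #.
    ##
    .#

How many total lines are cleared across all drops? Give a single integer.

Drop 1: I rot2 at col 0 lands with bottom-row=0; cleared 1 line(s) (total 1); column heights now [0 0 0 0], max=0
Drop 2: J rot3 at col 2 lands with bottom-row=0; cleared 0 line(s) (total 1); column heights now [0 0 1 3], max=3
Drop 3: J rot0 at col 1 lands with bottom-row=3; cleared 0 line(s) (total 1); column heights now [0 5 4 4], max=5
Drop 4: O rot3 at col 1 lands with bottom-row=5; cleared 0 line(s) (total 1); column heights now [0 7 7 4], max=7
Drop 5: T rot0 at col 1 lands with bottom-row=7; cleared 0 line(s) (total 1); column heights now [0 8 9 8], max=9
Drop 6: S rot1 at col 1 lands with bottom-row=9; cleared 0 line(s) (total 1); column heights now [0 12 11 8], max=12

Answer: 1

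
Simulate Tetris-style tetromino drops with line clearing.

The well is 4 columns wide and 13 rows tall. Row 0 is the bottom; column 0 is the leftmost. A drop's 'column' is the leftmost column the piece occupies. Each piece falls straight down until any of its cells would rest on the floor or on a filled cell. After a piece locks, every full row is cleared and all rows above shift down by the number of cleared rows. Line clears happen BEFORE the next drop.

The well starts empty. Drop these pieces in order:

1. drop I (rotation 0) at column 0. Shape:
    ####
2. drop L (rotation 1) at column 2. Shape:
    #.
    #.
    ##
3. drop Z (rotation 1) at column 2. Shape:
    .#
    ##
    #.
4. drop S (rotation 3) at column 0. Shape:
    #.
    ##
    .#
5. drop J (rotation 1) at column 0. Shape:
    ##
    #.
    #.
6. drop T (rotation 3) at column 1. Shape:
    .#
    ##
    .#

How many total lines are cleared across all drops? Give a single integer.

Drop 1: I rot0 at col 0 lands with bottom-row=0; cleared 1 line(s) (total 1); column heights now [0 0 0 0], max=0
Drop 2: L rot1 at col 2 lands with bottom-row=0; cleared 0 line(s) (total 1); column heights now [0 0 3 1], max=3
Drop 3: Z rot1 at col 2 lands with bottom-row=3; cleared 0 line(s) (total 1); column heights now [0 0 5 6], max=6
Drop 4: S rot3 at col 0 lands with bottom-row=0; cleared 0 line(s) (total 1); column heights now [3 2 5 6], max=6
Drop 5: J rot1 at col 0 lands with bottom-row=3; cleared 0 line(s) (total 1); column heights now [6 6 5 6], max=6
Drop 6: T rot3 at col 1 lands with bottom-row=5; cleared 1 line(s) (total 2); column heights now [5 6 7 5], max=7

Answer: 2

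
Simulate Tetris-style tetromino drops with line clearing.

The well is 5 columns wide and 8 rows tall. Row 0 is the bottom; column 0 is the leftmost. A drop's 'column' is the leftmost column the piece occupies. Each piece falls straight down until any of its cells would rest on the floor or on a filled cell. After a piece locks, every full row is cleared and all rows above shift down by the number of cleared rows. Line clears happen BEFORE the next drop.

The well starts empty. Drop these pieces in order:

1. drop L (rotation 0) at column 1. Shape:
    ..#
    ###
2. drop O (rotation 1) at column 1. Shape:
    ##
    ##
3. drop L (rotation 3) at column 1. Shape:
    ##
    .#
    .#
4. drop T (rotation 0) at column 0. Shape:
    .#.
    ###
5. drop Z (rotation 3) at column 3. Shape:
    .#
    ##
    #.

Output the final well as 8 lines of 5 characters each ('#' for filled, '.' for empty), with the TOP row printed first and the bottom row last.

Answer: .#...
###..
.##..
..#.#
..###
.###.
.###.
.###.

Derivation:
Drop 1: L rot0 at col 1 lands with bottom-row=0; cleared 0 line(s) (total 0); column heights now [0 1 1 2 0], max=2
Drop 2: O rot1 at col 1 lands with bottom-row=1; cleared 0 line(s) (total 0); column heights now [0 3 3 2 0], max=3
Drop 3: L rot3 at col 1 lands with bottom-row=3; cleared 0 line(s) (total 0); column heights now [0 6 6 2 0], max=6
Drop 4: T rot0 at col 0 lands with bottom-row=6; cleared 0 line(s) (total 0); column heights now [7 8 7 2 0], max=8
Drop 5: Z rot3 at col 3 lands with bottom-row=2; cleared 0 line(s) (total 0); column heights now [7 8 7 4 5], max=8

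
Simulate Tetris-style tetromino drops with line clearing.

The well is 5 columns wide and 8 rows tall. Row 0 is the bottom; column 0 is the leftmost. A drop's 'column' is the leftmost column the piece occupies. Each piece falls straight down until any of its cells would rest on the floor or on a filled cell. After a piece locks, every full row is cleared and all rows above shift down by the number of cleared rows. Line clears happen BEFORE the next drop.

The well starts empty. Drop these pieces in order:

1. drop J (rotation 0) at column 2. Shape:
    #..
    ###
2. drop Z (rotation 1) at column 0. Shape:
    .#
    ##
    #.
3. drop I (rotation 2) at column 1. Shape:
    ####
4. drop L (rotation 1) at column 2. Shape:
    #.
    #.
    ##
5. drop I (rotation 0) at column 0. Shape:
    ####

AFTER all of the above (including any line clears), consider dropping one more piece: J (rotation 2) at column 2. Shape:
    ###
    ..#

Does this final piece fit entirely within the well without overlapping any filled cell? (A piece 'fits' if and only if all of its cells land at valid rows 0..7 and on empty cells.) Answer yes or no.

Drop 1: J rot0 at col 2 lands with bottom-row=0; cleared 0 line(s) (total 0); column heights now [0 0 2 1 1], max=2
Drop 2: Z rot1 at col 0 lands with bottom-row=0; cleared 0 line(s) (total 0); column heights now [2 3 2 1 1], max=3
Drop 3: I rot2 at col 1 lands with bottom-row=3; cleared 0 line(s) (total 0); column heights now [2 4 4 4 4], max=4
Drop 4: L rot1 at col 2 lands with bottom-row=4; cleared 0 line(s) (total 0); column heights now [2 4 7 5 4], max=7
Drop 5: I rot0 at col 0 lands with bottom-row=7; cleared 0 line(s) (total 0); column heights now [8 8 8 8 4], max=8
Test piece J rot2 at col 2 (width 3): heights before test = [8 8 8 8 4]; fits = False

Answer: no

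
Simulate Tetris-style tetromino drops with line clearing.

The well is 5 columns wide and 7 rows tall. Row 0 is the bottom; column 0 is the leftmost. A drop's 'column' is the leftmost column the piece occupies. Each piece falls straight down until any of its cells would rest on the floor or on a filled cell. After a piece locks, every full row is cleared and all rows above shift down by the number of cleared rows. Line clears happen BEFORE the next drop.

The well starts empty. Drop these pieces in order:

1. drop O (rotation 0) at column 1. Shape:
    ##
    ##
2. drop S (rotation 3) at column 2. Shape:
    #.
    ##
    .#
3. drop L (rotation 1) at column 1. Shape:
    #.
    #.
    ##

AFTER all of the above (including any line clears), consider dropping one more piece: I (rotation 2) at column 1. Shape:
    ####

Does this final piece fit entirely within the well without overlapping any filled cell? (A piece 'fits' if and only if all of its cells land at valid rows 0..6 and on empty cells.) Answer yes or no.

Answer: no

Derivation:
Drop 1: O rot0 at col 1 lands with bottom-row=0; cleared 0 line(s) (total 0); column heights now [0 2 2 0 0], max=2
Drop 2: S rot3 at col 2 lands with bottom-row=1; cleared 0 line(s) (total 0); column heights now [0 2 4 3 0], max=4
Drop 3: L rot1 at col 1 lands with bottom-row=4; cleared 0 line(s) (total 0); column heights now [0 7 5 3 0], max=7
Test piece I rot2 at col 1 (width 4): heights before test = [0 7 5 3 0]; fits = False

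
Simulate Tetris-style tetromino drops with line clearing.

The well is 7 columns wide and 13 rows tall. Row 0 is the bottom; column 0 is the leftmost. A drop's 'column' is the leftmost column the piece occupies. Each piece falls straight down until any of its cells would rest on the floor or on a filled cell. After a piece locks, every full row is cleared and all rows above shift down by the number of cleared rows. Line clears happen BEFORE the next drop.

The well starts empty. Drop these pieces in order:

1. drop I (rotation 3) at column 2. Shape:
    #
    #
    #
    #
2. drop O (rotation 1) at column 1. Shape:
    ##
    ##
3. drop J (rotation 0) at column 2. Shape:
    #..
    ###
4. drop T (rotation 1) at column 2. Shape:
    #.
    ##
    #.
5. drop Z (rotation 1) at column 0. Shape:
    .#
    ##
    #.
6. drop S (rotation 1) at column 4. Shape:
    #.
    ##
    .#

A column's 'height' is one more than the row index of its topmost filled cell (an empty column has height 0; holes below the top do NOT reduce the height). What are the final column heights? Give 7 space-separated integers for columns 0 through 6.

Drop 1: I rot3 at col 2 lands with bottom-row=0; cleared 0 line(s) (total 0); column heights now [0 0 4 0 0 0 0], max=4
Drop 2: O rot1 at col 1 lands with bottom-row=4; cleared 0 line(s) (total 0); column heights now [0 6 6 0 0 0 0], max=6
Drop 3: J rot0 at col 2 lands with bottom-row=6; cleared 0 line(s) (total 0); column heights now [0 6 8 7 7 0 0], max=8
Drop 4: T rot1 at col 2 lands with bottom-row=8; cleared 0 line(s) (total 0); column heights now [0 6 11 10 7 0 0], max=11
Drop 5: Z rot1 at col 0 lands with bottom-row=5; cleared 0 line(s) (total 0); column heights now [7 8 11 10 7 0 0], max=11
Drop 6: S rot1 at col 4 lands with bottom-row=6; cleared 0 line(s) (total 0); column heights now [7 8 11 10 9 8 0], max=11

Answer: 7 8 11 10 9 8 0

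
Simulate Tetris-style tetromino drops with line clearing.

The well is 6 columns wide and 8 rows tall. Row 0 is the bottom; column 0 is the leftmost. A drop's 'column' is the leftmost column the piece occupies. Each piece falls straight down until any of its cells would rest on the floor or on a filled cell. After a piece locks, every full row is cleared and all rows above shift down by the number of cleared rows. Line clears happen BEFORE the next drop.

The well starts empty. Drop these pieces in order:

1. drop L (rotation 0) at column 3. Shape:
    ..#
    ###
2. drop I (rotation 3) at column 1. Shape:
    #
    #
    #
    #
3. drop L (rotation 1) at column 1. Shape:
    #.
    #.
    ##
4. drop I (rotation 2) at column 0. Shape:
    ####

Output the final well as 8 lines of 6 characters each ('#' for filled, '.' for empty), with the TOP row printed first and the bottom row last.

Drop 1: L rot0 at col 3 lands with bottom-row=0; cleared 0 line(s) (total 0); column heights now [0 0 0 1 1 2], max=2
Drop 2: I rot3 at col 1 lands with bottom-row=0; cleared 0 line(s) (total 0); column heights now [0 4 0 1 1 2], max=4
Drop 3: L rot1 at col 1 lands with bottom-row=4; cleared 0 line(s) (total 0); column heights now [0 7 5 1 1 2], max=7
Drop 4: I rot2 at col 0 lands with bottom-row=7; cleared 0 line(s) (total 0); column heights now [8 8 8 8 1 2], max=8

Answer: ####..
.#....
.#....
.##...
.#....
.#....
.#...#
.#.###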